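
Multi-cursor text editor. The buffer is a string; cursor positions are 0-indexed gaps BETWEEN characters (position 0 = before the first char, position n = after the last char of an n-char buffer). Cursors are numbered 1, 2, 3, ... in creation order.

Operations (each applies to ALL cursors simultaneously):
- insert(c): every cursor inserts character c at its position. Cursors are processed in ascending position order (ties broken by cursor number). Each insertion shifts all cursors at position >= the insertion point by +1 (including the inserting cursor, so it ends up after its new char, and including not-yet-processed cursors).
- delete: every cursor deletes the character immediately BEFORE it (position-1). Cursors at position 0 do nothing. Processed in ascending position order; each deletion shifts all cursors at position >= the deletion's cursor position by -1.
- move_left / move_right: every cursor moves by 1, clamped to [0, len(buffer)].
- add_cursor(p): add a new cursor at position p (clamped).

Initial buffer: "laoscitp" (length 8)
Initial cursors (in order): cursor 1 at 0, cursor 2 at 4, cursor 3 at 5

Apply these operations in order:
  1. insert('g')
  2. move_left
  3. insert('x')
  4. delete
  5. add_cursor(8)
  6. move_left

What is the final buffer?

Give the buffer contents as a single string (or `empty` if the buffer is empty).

Answer: glaosgcgitp

Derivation:
After op 1 (insert('g')): buffer="glaosgcgitp" (len 11), cursors c1@1 c2@6 c3@8, authorship 1....2.3...
After op 2 (move_left): buffer="glaosgcgitp" (len 11), cursors c1@0 c2@5 c3@7, authorship 1....2.3...
After op 3 (insert('x')): buffer="xglaosxgcxgitp" (len 14), cursors c1@1 c2@7 c3@10, authorship 11....22.33...
After op 4 (delete): buffer="glaosgcgitp" (len 11), cursors c1@0 c2@5 c3@7, authorship 1....2.3...
After op 5 (add_cursor(8)): buffer="glaosgcgitp" (len 11), cursors c1@0 c2@5 c3@7 c4@8, authorship 1....2.3...
After op 6 (move_left): buffer="glaosgcgitp" (len 11), cursors c1@0 c2@4 c3@6 c4@7, authorship 1....2.3...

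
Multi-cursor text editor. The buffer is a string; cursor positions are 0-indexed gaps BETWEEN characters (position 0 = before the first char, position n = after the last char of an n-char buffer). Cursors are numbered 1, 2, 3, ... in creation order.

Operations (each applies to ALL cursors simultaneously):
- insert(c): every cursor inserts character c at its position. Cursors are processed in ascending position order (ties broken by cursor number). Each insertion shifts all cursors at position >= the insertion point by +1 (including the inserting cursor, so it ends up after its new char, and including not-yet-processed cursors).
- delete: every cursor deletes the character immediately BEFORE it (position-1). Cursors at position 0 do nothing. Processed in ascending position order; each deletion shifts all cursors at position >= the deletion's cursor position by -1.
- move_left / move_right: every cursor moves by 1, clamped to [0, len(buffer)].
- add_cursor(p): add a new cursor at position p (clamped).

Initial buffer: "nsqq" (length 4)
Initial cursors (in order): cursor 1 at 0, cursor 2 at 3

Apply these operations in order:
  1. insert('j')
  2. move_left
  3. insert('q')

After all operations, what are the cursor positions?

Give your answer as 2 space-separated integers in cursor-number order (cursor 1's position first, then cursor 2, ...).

After op 1 (insert('j')): buffer="jnsqjq" (len 6), cursors c1@1 c2@5, authorship 1...2.
After op 2 (move_left): buffer="jnsqjq" (len 6), cursors c1@0 c2@4, authorship 1...2.
After op 3 (insert('q')): buffer="qjnsqqjq" (len 8), cursors c1@1 c2@6, authorship 11...22.

Answer: 1 6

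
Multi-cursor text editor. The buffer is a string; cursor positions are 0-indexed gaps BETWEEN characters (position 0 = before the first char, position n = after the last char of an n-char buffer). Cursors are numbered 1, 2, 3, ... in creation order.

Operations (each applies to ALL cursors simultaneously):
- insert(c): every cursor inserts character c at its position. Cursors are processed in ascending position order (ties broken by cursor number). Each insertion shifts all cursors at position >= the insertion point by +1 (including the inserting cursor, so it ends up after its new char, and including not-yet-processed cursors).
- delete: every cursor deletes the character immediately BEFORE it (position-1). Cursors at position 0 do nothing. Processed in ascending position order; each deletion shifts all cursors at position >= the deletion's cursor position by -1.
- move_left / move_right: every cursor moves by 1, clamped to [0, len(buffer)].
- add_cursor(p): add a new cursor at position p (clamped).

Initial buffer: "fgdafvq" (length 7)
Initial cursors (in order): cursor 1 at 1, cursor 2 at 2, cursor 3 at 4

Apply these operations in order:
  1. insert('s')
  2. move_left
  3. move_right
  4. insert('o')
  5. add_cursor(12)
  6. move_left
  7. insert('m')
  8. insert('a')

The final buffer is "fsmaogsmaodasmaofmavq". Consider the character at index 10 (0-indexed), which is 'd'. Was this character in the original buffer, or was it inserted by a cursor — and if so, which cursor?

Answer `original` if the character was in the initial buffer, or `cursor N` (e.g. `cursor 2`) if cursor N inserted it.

After op 1 (insert('s')): buffer="fsgsdasfvq" (len 10), cursors c1@2 c2@4 c3@7, authorship .1.2..3...
After op 2 (move_left): buffer="fsgsdasfvq" (len 10), cursors c1@1 c2@3 c3@6, authorship .1.2..3...
After op 3 (move_right): buffer="fsgsdasfvq" (len 10), cursors c1@2 c2@4 c3@7, authorship .1.2..3...
After op 4 (insert('o')): buffer="fsogsodasofvq" (len 13), cursors c1@3 c2@6 c3@10, authorship .11.22..33...
After op 5 (add_cursor(12)): buffer="fsogsodasofvq" (len 13), cursors c1@3 c2@6 c3@10 c4@12, authorship .11.22..33...
After op 6 (move_left): buffer="fsogsodasofvq" (len 13), cursors c1@2 c2@5 c3@9 c4@11, authorship .11.22..33...
After op 7 (insert('m')): buffer="fsmogsmodasmofmvq" (len 17), cursors c1@3 c2@7 c3@12 c4@15, authorship .111.222..333.4..
After op 8 (insert('a')): buffer="fsmaogsmaodasmaofmavq" (len 21), cursors c1@4 c2@9 c3@15 c4@19, authorship .1111.2222..3333.44..
Authorship (.=original, N=cursor N): . 1 1 1 1 . 2 2 2 2 . . 3 3 3 3 . 4 4 . .
Index 10: author = original

Answer: original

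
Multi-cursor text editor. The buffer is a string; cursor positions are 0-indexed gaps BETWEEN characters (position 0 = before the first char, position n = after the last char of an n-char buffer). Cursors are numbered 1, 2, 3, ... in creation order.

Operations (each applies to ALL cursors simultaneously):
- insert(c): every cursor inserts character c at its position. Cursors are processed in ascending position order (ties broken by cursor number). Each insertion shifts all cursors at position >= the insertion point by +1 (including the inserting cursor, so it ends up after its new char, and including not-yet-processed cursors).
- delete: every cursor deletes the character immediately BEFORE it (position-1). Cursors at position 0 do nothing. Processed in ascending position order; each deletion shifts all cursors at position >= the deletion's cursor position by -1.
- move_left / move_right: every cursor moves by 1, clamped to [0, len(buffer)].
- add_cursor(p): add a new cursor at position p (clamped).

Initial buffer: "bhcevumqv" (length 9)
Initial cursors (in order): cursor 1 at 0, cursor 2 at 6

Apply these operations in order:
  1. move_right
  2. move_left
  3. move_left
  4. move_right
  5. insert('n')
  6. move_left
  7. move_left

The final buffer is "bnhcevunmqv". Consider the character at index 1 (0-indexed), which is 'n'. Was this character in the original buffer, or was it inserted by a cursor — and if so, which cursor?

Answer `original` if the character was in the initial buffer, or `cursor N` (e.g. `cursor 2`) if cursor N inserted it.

After op 1 (move_right): buffer="bhcevumqv" (len 9), cursors c1@1 c2@7, authorship .........
After op 2 (move_left): buffer="bhcevumqv" (len 9), cursors c1@0 c2@6, authorship .........
After op 3 (move_left): buffer="bhcevumqv" (len 9), cursors c1@0 c2@5, authorship .........
After op 4 (move_right): buffer="bhcevumqv" (len 9), cursors c1@1 c2@6, authorship .........
After op 5 (insert('n')): buffer="bnhcevunmqv" (len 11), cursors c1@2 c2@8, authorship .1.....2...
After op 6 (move_left): buffer="bnhcevunmqv" (len 11), cursors c1@1 c2@7, authorship .1.....2...
After op 7 (move_left): buffer="bnhcevunmqv" (len 11), cursors c1@0 c2@6, authorship .1.....2...
Authorship (.=original, N=cursor N): . 1 . . . . . 2 . . .
Index 1: author = 1

Answer: cursor 1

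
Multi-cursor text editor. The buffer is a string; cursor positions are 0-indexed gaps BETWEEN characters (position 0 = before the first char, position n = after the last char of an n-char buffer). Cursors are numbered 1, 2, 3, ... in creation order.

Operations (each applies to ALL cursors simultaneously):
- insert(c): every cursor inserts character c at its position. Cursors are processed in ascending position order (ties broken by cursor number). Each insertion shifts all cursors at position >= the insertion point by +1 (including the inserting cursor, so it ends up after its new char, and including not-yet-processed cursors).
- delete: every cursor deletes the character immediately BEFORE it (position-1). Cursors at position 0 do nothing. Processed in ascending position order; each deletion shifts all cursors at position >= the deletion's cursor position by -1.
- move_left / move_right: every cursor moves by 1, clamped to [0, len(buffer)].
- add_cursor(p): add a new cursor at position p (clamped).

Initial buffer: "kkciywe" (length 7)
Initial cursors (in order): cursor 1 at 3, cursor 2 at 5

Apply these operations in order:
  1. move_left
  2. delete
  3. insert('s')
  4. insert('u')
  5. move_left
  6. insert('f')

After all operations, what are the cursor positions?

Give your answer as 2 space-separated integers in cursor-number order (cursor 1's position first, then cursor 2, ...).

Answer: 3 7

Derivation:
After op 1 (move_left): buffer="kkciywe" (len 7), cursors c1@2 c2@4, authorship .......
After op 2 (delete): buffer="kcywe" (len 5), cursors c1@1 c2@2, authorship .....
After op 3 (insert('s')): buffer="kscsywe" (len 7), cursors c1@2 c2@4, authorship .1.2...
After op 4 (insert('u')): buffer="ksucsuywe" (len 9), cursors c1@3 c2@6, authorship .11.22...
After op 5 (move_left): buffer="ksucsuywe" (len 9), cursors c1@2 c2@5, authorship .11.22...
After op 6 (insert('f')): buffer="ksfucsfuywe" (len 11), cursors c1@3 c2@7, authorship .111.222...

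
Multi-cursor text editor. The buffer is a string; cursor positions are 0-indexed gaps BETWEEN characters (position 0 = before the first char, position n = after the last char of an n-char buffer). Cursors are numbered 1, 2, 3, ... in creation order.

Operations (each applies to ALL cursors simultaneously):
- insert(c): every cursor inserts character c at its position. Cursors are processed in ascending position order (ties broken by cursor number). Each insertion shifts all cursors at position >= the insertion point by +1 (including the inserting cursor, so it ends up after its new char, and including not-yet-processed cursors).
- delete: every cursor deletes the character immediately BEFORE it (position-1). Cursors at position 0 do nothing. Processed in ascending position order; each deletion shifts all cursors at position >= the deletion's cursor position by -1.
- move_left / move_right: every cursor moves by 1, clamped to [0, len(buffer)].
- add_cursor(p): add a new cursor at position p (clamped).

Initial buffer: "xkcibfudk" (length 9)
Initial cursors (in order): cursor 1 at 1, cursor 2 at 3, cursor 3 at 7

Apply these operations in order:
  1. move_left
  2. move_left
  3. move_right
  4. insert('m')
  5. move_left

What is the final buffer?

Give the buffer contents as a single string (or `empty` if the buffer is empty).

Answer: xmkmcibfmudk

Derivation:
After op 1 (move_left): buffer="xkcibfudk" (len 9), cursors c1@0 c2@2 c3@6, authorship .........
After op 2 (move_left): buffer="xkcibfudk" (len 9), cursors c1@0 c2@1 c3@5, authorship .........
After op 3 (move_right): buffer="xkcibfudk" (len 9), cursors c1@1 c2@2 c3@6, authorship .........
After op 4 (insert('m')): buffer="xmkmcibfmudk" (len 12), cursors c1@2 c2@4 c3@9, authorship .1.2....3...
After op 5 (move_left): buffer="xmkmcibfmudk" (len 12), cursors c1@1 c2@3 c3@8, authorship .1.2....3...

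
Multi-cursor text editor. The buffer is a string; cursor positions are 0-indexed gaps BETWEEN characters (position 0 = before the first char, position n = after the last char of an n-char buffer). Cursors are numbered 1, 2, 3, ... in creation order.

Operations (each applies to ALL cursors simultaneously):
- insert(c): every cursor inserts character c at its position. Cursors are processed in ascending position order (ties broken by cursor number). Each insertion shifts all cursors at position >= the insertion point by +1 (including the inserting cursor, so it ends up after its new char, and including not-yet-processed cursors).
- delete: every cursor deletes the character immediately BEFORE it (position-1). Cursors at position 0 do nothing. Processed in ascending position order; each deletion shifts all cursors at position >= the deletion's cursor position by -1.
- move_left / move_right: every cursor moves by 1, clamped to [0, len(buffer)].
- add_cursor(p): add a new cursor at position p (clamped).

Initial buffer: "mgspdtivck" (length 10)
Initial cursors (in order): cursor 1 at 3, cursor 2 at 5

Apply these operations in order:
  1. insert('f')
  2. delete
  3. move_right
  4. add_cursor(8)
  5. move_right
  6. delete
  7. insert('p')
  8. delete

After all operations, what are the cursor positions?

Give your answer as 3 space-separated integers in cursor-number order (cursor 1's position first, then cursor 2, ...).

Answer: 4 5 6

Derivation:
After op 1 (insert('f')): buffer="mgsfpdftivck" (len 12), cursors c1@4 c2@7, authorship ...1..2.....
After op 2 (delete): buffer="mgspdtivck" (len 10), cursors c1@3 c2@5, authorship ..........
After op 3 (move_right): buffer="mgspdtivck" (len 10), cursors c1@4 c2@6, authorship ..........
After op 4 (add_cursor(8)): buffer="mgspdtivck" (len 10), cursors c1@4 c2@6 c3@8, authorship ..........
After op 5 (move_right): buffer="mgspdtivck" (len 10), cursors c1@5 c2@7 c3@9, authorship ..........
After op 6 (delete): buffer="mgsptvk" (len 7), cursors c1@4 c2@5 c3@6, authorship .......
After op 7 (insert('p')): buffer="mgspptpvpk" (len 10), cursors c1@5 c2@7 c3@9, authorship ....1.2.3.
After op 8 (delete): buffer="mgsptvk" (len 7), cursors c1@4 c2@5 c3@6, authorship .......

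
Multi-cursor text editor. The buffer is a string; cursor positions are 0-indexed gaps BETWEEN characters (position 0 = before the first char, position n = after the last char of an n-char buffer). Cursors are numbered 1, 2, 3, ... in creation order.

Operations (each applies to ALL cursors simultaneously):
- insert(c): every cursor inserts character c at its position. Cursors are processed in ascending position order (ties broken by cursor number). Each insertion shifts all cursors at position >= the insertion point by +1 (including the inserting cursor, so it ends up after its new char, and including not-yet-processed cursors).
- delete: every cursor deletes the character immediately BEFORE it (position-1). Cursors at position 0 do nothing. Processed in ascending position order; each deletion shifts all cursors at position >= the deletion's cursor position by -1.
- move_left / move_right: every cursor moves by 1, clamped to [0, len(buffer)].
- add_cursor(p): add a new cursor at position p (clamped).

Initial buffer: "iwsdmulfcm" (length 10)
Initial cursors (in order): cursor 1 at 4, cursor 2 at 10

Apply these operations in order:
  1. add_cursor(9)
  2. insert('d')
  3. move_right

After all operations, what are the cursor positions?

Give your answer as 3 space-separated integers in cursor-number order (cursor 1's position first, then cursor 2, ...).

After op 1 (add_cursor(9)): buffer="iwsdmulfcm" (len 10), cursors c1@4 c3@9 c2@10, authorship ..........
After op 2 (insert('d')): buffer="iwsddmulfcdmd" (len 13), cursors c1@5 c3@11 c2@13, authorship ....1.....3.2
After op 3 (move_right): buffer="iwsddmulfcdmd" (len 13), cursors c1@6 c3@12 c2@13, authorship ....1.....3.2

Answer: 6 13 12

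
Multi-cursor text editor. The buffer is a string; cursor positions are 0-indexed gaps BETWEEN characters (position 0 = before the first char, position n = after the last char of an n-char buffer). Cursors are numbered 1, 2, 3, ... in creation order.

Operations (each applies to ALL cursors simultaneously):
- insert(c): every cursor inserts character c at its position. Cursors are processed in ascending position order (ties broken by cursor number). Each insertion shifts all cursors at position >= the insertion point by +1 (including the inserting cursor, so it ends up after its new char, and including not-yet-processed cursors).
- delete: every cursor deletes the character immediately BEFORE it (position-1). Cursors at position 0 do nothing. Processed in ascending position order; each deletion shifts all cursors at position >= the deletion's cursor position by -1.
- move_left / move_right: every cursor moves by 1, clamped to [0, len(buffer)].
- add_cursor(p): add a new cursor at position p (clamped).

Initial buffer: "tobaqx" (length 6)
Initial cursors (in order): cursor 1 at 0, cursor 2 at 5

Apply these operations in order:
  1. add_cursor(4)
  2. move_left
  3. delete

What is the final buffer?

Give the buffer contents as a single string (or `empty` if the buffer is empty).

After op 1 (add_cursor(4)): buffer="tobaqx" (len 6), cursors c1@0 c3@4 c2@5, authorship ......
After op 2 (move_left): buffer="tobaqx" (len 6), cursors c1@0 c3@3 c2@4, authorship ......
After op 3 (delete): buffer="toqx" (len 4), cursors c1@0 c2@2 c3@2, authorship ....

Answer: toqx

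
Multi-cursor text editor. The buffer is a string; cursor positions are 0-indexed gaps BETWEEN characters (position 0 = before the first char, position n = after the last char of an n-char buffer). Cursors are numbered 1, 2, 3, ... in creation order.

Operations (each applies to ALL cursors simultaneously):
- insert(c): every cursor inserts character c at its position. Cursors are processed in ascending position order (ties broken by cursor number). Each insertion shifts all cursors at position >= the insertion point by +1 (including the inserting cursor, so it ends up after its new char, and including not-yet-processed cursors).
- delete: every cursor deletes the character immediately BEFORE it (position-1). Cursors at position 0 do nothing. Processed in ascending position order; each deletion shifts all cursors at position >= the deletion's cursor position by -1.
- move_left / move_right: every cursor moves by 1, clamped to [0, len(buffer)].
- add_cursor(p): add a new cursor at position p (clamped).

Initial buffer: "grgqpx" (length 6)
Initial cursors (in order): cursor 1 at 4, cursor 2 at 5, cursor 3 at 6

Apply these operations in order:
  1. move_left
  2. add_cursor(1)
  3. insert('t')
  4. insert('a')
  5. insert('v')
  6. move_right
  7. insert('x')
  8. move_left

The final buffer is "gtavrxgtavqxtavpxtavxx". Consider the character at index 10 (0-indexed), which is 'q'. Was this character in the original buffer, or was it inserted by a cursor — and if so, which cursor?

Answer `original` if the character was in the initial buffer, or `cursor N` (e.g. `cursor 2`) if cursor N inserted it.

After op 1 (move_left): buffer="grgqpx" (len 6), cursors c1@3 c2@4 c3@5, authorship ......
After op 2 (add_cursor(1)): buffer="grgqpx" (len 6), cursors c4@1 c1@3 c2@4 c3@5, authorship ......
After op 3 (insert('t')): buffer="gtrgtqtptx" (len 10), cursors c4@2 c1@5 c2@7 c3@9, authorship .4..1.2.3.
After op 4 (insert('a')): buffer="gtargtaqtaptax" (len 14), cursors c4@3 c1@7 c2@10 c3@13, authorship .44..11.22.33.
After op 5 (insert('v')): buffer="gtavrgtavqtavptavx" (len 18), cursors c4@4 c1@9 c2@13 c3@17, authorship .444..111.222.333.
After op 6 (move_right): buffer="gtavrgtavqtavptavx" (len 18), cursors c4@5 c1@10 c2@14 c3@18, authorship .444..111.222.333.
After op 7 (insert('x')): buffer="gtavrxgtavqxtavpxtavxx" (len 22), cursors c4@6 c1@12 c2@17 c3@22, authorship .444.4.111.1222.2333.3
After op 8 (move_left): buffer="gtavrxgtavqxtavpxtavxx" (len 22), cursors c4@5 c1@11 c2@16 c3@21, authorship .444.4.111.1222.2333.3
Authorship (.=original, N=cursor N): . 4 4 4 . 4 . 1 1 1 . 1 2 2 2 . 2 3 3 3 . 3
Index 10: author = original

Answer: original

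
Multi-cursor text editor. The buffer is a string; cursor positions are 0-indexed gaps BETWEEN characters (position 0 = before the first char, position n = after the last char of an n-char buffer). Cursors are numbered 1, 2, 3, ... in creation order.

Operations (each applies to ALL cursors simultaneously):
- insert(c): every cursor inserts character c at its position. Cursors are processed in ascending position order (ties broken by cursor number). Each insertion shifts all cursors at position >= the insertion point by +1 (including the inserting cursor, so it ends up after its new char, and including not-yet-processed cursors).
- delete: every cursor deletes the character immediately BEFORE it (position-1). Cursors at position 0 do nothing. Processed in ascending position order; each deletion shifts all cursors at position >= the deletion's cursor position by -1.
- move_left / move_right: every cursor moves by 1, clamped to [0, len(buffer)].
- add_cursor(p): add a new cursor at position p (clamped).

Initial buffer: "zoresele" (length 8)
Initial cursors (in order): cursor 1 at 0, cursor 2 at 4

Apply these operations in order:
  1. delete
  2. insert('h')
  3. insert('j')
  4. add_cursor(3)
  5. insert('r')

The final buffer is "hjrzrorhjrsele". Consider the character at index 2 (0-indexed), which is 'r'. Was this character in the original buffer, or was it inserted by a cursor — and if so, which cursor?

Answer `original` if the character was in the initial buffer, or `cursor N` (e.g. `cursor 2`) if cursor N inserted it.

After op 1 (delete): buffer="zorsele" (len 7), cursors c1@0 c2@3, authorship .......
After op 2 (insert('h')): buffer="hzorhsele" (len 9), cursors c1@1 c2@5, authorship 1...2....
After op 3 (insert('j')): buffer="hjzorhjsele" (len 11), cursors c1@2 c2@7, authorship 11...22....
After op 4 (add_cursor(3)): buffer="hjzorhjsele" (len 11), cursors c1@2 c3@3 c2@7, authorship 11...22....
After op 5 (insert('r')): buffer="hjrzrorhjrsele" (len 14), cursors c1@3 c3@5 c2@10, authorship 111.3..222....
Authorship (.=original, N=cursor N): 1 1 1 . 3 . . 2 2 2 . . . .
Index 2: author = 1

Answer: cursor 1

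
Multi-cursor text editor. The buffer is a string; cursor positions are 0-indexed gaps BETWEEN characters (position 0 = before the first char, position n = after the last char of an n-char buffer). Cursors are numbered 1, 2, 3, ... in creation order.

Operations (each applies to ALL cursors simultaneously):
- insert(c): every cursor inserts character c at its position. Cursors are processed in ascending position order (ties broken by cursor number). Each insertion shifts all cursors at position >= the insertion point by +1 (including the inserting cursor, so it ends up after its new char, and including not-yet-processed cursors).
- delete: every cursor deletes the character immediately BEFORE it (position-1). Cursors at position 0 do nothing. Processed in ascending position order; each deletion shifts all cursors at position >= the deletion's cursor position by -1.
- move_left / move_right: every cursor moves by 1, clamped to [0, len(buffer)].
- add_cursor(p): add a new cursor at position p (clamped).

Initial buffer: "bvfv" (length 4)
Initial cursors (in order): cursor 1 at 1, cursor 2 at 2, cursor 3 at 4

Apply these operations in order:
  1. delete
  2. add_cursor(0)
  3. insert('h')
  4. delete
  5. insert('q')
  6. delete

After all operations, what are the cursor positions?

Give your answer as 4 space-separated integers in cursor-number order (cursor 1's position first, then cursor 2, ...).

After op 1 (delete): buffer="f" (len 1), cursors c1@0 c2@0 c3@1, authorship .
After op 2 (add_cursor(0)): buffer="f" (len 1), cursors c1@0 c2@0 c4@0 c3@1, authorship .
After op 3 (insert('h')): buffer="hhhfh" (len 5), cursors c1@3 c2@3 c4@3 c3@5, authorship 124.3
After op 4 (delete): buffer="f" (len 1), cursors c1@0 c2@0 c4@0 c3@1, authorship .
After op 5 (insert('q')): buffer="qqqfq" (len 5), cursors c1@3 c2@3 c4@3 c3@5, authorship 124.3
After op 6 (delete): buffer="f" (len 1), cursors c1@0 c2@0 c4@0 c3@1, authorship .

Answer: 0 0 1 0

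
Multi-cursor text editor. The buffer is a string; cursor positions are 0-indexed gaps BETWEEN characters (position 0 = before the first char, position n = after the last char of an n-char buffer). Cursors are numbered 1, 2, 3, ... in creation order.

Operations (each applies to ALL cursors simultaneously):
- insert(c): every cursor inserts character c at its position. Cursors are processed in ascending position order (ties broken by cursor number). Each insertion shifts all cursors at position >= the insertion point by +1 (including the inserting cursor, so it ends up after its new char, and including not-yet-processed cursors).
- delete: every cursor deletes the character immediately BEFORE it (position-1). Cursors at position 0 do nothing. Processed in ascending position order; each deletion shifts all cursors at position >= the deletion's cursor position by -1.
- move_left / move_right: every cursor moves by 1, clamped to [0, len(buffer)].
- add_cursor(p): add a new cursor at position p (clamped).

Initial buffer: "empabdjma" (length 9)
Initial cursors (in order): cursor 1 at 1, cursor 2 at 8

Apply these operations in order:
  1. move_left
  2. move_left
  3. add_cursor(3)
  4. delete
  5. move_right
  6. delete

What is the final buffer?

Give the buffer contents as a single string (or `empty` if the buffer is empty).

Answer: mbma

Derivation:
After op 1 (move_left): buffer="empabdjma" (len 9), cursors c1@0 c2@7, authorship .........
After op 2 (move_left): buffer="empabdjma" (len 9), cursors c1@0 c2@6, authorship .........
After op 3 (add_cursor(3)): buffer="empabdjma" (len 9), cursors c1@0 c3@3 c2@6, authorship .........
After op 4 (delete): buffer="emabjma" (len 7), cursors c1@0 c3@2 c2@4, authorship .......
After op 5 (move_right): buffer="emabjma" (len 7), cursors c1@1 c3@3 c2@5, authorship .......
After op 6 (delete): buffer="mbma" (len 4), cursors c1@0 c3@1 c2@2, authorship ....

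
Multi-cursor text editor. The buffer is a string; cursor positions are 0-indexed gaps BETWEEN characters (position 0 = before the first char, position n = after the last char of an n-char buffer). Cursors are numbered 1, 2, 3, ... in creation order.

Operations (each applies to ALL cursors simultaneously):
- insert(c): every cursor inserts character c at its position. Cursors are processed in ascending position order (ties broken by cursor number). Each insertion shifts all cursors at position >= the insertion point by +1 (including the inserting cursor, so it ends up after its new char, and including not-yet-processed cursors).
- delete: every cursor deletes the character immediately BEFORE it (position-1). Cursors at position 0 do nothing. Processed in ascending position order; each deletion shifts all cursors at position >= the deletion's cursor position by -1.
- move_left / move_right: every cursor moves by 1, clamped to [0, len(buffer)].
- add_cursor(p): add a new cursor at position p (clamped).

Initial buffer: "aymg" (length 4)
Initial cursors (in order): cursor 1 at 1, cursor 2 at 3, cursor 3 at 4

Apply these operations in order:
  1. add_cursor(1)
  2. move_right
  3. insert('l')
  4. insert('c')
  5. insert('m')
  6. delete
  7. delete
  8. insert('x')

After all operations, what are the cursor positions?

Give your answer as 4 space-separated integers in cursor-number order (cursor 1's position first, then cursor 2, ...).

Answer: 6 12 12 6

Derivation:
After op 1 (add_cursor(1)): buffer="aymg" (len 4), cursors c1@1 c4@1 c2@3 c3@4, authorship ....
After op 2 (move_right): buffer="aymg" (len 4), cursors c1@2 c4@2 c2@4 c3@4, authorship ....
After op 3 (insert('l')): buffer="ayllmgll" (len 8), cursors c1@4 c4@4 c2@8 c3@8, authorship ..14..23
After op 4 (insert('c')): buffer="ayllccmgllcc" (len 12), cursors c1@6 c4@6 c2@12 c3@12, authorship ..1414..2323
After op 5 (insert('m')): buffer="ayllccmmmgllccmm" (len 16), cursors c1@8 c4@8 c2@16 c3@16, authorship ..141414..232323
After op 6 (delete): buffer="ayllccmgllcc" (len 12), cursors c1@6 c4@6 c2@12 c3@12, authorship ..1414..2323
After op 7 (delete): buffer="ayllmgll" (len 8), cursors c1@4 c4@4 c2@8 c3@8, authorship ..14..23
After op 8 (insert('x')): buffer="ayllxxmgllxx" (len 12), cursors c1@6 c4@6 c2@12 c3@12, authorship ..1414..2323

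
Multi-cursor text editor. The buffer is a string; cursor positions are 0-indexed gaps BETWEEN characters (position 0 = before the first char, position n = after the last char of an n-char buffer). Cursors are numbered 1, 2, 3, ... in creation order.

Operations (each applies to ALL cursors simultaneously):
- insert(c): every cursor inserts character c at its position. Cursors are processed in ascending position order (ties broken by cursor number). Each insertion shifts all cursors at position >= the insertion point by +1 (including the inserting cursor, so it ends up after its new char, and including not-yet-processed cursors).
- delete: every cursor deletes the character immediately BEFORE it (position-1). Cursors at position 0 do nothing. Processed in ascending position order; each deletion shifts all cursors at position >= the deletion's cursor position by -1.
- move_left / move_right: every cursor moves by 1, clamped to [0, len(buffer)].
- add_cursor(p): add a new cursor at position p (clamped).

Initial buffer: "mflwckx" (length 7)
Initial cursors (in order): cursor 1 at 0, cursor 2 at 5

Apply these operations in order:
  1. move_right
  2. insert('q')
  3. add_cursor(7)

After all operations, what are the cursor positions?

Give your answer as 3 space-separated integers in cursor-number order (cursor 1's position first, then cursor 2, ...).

After op 1 (move_right): buffer="mflwckx" (len 7), cursors c1@1 c2@6, authorship .......
After op 2 (insert('q')): buffer="mqflwckqx" (len 9), cursors c1@2 c2@8, authorship .1.....2.
After op 3 (add_cursor(7)): buffer="mqflwckqx" (len 9), cursors c1@2 c3@7 c2@8, authorship .1.....2.

Answer: 2 8 7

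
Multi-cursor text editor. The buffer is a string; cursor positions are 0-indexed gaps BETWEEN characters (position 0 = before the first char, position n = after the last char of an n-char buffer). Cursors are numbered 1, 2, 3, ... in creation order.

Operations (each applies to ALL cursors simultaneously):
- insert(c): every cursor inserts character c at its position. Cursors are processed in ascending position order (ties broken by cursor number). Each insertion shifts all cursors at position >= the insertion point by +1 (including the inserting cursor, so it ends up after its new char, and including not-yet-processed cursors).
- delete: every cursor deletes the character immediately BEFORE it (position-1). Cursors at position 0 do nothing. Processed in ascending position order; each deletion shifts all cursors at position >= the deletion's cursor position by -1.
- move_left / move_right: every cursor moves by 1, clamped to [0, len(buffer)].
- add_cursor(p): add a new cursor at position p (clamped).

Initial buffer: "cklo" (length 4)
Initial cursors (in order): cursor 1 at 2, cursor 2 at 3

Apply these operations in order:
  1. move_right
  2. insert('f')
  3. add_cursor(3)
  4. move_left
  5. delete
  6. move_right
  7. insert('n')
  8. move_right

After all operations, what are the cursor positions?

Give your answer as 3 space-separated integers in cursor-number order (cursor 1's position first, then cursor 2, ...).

Answer: 5 6 5

Derivation:
After op 1 (move_right): buffer="cklo" (len 4), cursors c1@3 c2@4, authorship ....
After op 2 (insert('f')): buffer="cklfof" (len 6), cursors c1@4 c2@6, authorship ...1.2
After op 3 (add_cursor(3)): buffer="cklfof" (len 6), cursors c3@3 c1@4 c2@6, authorship ...1.2
After op 4 (move_left): buffer="cklfof" (len 6), cursors c3@2 c1@3 c2@5, authorship ...1.2
After op 5 (delete): buffer="cff" (len 3), cursors c1@1 c3@1 c2@2, authorship .12
After op 6 (move_right): buffer="cff" (len 3), cursors c1@2 c3@2 c2@3, authorship .12
After op 7 (insert('n')): buffer="cfnnfn" (len 6), cursors c1@4 c3@4 c2@6, authorship .11322
After op 8 (move_right): buffer="cfnnfn" (len 6), cursors c1@5 c3@5 c2@6, authorship .11322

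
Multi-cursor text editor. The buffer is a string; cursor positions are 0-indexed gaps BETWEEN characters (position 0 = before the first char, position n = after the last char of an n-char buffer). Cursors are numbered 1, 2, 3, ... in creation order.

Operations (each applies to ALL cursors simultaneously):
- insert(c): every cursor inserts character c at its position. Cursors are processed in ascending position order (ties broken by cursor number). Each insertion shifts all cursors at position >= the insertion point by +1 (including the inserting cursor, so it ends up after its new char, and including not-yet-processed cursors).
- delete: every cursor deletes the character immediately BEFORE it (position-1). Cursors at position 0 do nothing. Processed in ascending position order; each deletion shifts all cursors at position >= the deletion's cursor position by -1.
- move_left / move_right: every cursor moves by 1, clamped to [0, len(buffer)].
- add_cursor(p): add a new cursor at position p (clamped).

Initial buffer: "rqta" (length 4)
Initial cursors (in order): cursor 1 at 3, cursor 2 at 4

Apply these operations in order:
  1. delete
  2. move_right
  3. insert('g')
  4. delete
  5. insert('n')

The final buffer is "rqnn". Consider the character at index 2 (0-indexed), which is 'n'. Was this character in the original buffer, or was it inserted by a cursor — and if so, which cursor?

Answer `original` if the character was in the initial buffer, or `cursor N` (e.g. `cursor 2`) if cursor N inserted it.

After op 1 (delete): buffer="rq" (len 2), cursors c1@2 c2@2, authorship ..
After op 2 (move_right): buffer="rq" (len 2), cursors c1@2 c2@2, authorship ..
After op 3 (insert('g')): buffer="rqgg" (len 4), cursors c1@4 c2@4, authorship ..12
After op 4 (delete): buffer="rq" (len 2), cursors c1@2 c2@2, authorship ..
After op 5 (insert('n')): buffer="rqnn" (len 4), cursors c1@4 c2@4, authorship ..12
Authorship (.=original, N=cursor N): . . 1 2
Index 2: author = 1

Answer: cursor 1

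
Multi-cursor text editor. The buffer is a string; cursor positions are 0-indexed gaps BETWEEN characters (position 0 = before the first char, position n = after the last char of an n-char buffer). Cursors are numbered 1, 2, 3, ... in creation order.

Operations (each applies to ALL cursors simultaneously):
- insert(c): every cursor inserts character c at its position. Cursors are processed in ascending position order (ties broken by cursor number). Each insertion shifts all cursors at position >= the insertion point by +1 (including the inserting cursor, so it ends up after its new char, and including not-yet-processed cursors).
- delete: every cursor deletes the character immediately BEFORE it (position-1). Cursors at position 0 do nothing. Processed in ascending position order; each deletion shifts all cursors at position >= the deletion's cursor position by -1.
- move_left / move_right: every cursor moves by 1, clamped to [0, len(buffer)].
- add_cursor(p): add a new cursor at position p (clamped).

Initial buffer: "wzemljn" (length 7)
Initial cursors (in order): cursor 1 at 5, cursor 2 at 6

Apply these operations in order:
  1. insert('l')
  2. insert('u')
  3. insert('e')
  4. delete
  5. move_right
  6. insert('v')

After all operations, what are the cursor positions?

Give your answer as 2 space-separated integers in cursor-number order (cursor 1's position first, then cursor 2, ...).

Answer: 9 13

Derivation:
After op 1 (insert('l')): buffer="wzemlljln" (len 9), cursors c1@6 c2@8, authorship .....1.2.
After op 2 (insert('u')): buffer="wzemllujlun" (len 11), cursors c1@7 c2@10, authorship .....11.22.
After op 3 (insert('e')): buffer="wzemlluejluen" (len 13), cursors c1@8 c2@12, authorship .....111.222.
After op 4 (delete): buffer="wzemllujlun" (len 11), cursors c1@7 c2@10, authorship .....11.22.
After op 5 (move_right): buffer="wzemllujlun" (len 11), cursors c1@8 c2@11, authorship .....11.22.
After op 6 (insert('v')): buffer="wzemllujvlunv" (len 13), cursors c1@9 c2@13, authorship .....11.122.2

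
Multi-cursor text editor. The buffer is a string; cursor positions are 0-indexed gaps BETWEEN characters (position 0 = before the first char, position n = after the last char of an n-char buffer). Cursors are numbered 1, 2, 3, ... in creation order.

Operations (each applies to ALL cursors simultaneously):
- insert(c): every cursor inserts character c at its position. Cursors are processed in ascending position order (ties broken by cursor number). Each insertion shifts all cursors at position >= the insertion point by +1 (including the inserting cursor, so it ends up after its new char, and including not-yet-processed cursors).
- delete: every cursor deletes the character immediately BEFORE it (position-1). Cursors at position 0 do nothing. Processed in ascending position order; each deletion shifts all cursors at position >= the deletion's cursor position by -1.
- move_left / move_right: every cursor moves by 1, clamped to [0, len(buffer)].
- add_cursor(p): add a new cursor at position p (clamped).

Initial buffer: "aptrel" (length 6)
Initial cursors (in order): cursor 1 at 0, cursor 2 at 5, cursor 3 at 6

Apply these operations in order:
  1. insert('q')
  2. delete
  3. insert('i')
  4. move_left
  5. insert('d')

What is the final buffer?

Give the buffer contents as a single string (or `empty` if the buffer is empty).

Answer: diaptredildi

Derivation:
After op 1 (insert('q')): buffer="qaptreqlq" (len 9), cursors c1@1 c2@7 c3@9, authorship 1.....2.3
After op 2 (delete): buffer="aptrel" (len 6), cursors c1@0 c2@5 c3@6, authorship ......
After op 3 (insert('i')): buffer="iaptreili" (len 9), cursors c1@1 c2@7 c3@9, authorship 1.....2.3
After op 4 (move_left): buffer="iaptreili" (len 9), cursors c1@0 c2@6 c3@8, authorship 1.....2.3
After op 5 (insert('d')): buffer="diaptredildi" (len 12), cursors c1@1 c2@8 c3@11, authorship 11.....22.33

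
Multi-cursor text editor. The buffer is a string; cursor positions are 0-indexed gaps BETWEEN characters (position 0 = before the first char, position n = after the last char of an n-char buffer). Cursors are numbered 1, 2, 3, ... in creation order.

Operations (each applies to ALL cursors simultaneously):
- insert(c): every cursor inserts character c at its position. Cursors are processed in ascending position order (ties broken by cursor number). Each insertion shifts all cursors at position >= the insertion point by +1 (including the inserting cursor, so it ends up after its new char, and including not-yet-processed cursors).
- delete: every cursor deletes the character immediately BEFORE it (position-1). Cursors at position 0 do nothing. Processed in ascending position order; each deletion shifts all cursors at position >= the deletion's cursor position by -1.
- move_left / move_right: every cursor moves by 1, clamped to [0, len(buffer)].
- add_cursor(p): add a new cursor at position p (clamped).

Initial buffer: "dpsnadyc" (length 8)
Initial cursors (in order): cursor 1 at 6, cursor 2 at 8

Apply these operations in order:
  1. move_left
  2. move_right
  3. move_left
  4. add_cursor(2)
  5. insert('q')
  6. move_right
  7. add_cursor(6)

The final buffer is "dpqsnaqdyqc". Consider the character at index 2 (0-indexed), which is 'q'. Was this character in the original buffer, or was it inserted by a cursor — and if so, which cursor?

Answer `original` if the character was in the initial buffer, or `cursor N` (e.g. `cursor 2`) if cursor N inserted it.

After op 1 (move_left): buffer="dpsnadyc" (len 8), cursors c1@5 c2@7, authorship ........
After op 2 (move_right): buffer="dpsnadyc" (len 8), cursors c1@6 c2@8, authorship ........
After op 3 (move_left): buffer="dpsnadyc" (len 8), cursors c1@5 c2@7, authorship ........
After op 4 (add_cursor(2)): buffer="dpsnadyc" (len 8), cursors c3@2 c1@5 c2@7, authorship ........
After op 5 (insert('q')): buffer="dpqsnaqdyqc" (len 11), cursors c3@3 c1@7 c2@10, authorship ..3...1..2.
After op 6 (move_right): buffer="dpqsnaqdyqc" (len 11), cursors c3@4 c1@8 c2@11, authorship ..3...1..2.
After op 7 (add_cursor(6)): buffer="dpqsnaqdyqc" (len 11), cursors c3@4 c4@6 c1@8 c2@11, authorship ..3...1..2.
Authorship (.=original, N=cursor N): . . 3 . . . 1 . . 2 .
Index 2: author = 3

Answer: cursor 3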